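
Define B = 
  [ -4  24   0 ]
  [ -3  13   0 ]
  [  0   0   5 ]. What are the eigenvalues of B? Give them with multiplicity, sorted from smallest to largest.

Characteristic polynomial: p(λ) = λ^3 - 14λ^2 + 65λ - 100 = (λ - 5)^2(λ - 4).
Roots (with multiplicity): 4, 5, 5.

4, 5, 5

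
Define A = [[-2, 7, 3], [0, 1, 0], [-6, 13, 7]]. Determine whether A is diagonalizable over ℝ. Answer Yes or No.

No

Characteristic polynomial: p(t) = t^3 - 6t^2 + 9t - 4 = (t - 4)(t - 1)^2.
t = 1 has algebraic multiplicity 2; rank(A − 1I) = 2, so geometric multiplicity = 1.
Geometric multiplicity < algebraic multiplicity, so A is not diagonalizable.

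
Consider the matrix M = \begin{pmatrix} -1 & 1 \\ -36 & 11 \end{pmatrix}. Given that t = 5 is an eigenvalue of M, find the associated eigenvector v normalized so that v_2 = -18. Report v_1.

M − 5I = [[-6, 1], [-36, 6]].
Solving (M − 5I)v = 0 gives the eigenspace spanned by (-3, -18).
With v_2 = -18, v = (-3, -18), so v_1 = -3.

-3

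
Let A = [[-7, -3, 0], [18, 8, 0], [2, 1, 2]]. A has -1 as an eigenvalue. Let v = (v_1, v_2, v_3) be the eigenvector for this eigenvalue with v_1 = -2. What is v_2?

A + 1I = [[-6, -3, 0], [18, 9, 0], [2, 1, 3]].
Solving (A + 1I)v = 0 gives the eigenspace spanned by (-2, 4, 0).
With v_1 = -2, v = (-2, 4, 0), so v_2 = 4.

4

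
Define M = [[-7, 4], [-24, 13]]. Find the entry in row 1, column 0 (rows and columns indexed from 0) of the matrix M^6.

-93744

Characteristic polynomial: λ^2 - 6λ + 5 = (λ - 5)(λ - 1), so the eigenvalues are 1, 5.
λ=1: eigenvector (1, 2).
λ=5: eigenvector (1, 3).
P = [[1, 1], [2, 3]], D = diag(1, 5), P⁻¹ = [[3, -1], [-2, 1]].
M⁶ = P·diag(1, 15625)·P⁻¹ = [[-31247, 15624], [-93744, 46873]].
The requested entry is -93744.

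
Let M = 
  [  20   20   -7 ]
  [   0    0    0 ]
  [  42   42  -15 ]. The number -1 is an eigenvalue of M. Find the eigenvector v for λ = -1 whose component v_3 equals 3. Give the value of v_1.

1

M + 1I = [[21, 20, -7], [0, 1, 0], [42, 42, -14]].
Solving (M + 1I)v = 0 gives the eigenspace spanned by (1, 0, 3).
With v_3 = 3, v = (1, 0, 3), so v_1 = 1.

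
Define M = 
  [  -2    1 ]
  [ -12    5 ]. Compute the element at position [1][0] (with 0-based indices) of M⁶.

Characteristic polynomial: μ^2 - 3μ + 2 = (μ - 2)(μ - 1), so the eigenvalues are 1, 2.
μ=1: eigenvector (1, 3).
μ=2: eigenvector (1, 4).
P = [[1, 1], [3, 4]], D = diag(1, 2), P⁻¹ = [[4, -1], [-3, 1]].
M⁶ = P·diag(1, 64)·P⁻¹ = [[-188, 63], [-756, 253]].
The requested entry is -756.

-756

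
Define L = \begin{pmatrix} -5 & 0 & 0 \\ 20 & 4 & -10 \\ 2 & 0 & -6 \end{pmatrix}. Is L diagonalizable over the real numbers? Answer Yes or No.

Yes

Characteristic polynomial: p(r) = r^3 + 7r^2 - 14r - 120 = (r - 4)(r + 5)(r + 6).
All 3 eigenvalues are distinct, so L is diagonalizable.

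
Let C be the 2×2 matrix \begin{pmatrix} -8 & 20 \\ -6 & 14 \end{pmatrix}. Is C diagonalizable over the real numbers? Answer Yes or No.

Characteristic polynomial: p(μ) = μ^2 - 6μ + 8 = (μ - 4)(μ - 2).
All 2 eigenvalues are distinct, so C is diagonalizable.

Yes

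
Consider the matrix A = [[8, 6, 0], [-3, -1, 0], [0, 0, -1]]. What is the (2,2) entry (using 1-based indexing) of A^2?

Characteristic polynomial: μ^3 - 6μ^2 + 3μ + 10 = (μ - 5)(μ - 2)(μ + 1), so the eigenvalues are -1, 2, 5.
μ=2: eigenvector (-1, 1, 0).
μ=5: eigenvector (-2, 1, 0).
μ=-1: eigenvector (0, 0, 1).
P = [[-1, -2, 0], [1, 1, 0], [0, 0, 1]], D = diag(2, 5, -1), P⁻¹ = [[1, 2, 0], [-1, -1, 0], [0, 0, 1]].
A² = P·diag(4, 25, 1)·P⁻¹ = [[46, 42, 0], [-21, -17, 0], [0, 0, 1]].
The requested entry is -17.

-17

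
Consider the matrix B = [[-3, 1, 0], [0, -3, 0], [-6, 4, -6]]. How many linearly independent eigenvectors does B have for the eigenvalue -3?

B + 3I = [[0, 1, 0], [0, 0, 0], [-6, 4, -3]].
This matrix has rank 2, so its null space has dimension 3 − 2 = 1.

1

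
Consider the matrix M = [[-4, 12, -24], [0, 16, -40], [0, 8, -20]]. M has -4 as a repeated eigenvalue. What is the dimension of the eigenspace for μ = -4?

M + 4I = [[0, 12, -24], [0, 20, -40], [0, 8, -16]].
This matrix has rank 1, so its null space has dimension 3 − 1 = 2.

2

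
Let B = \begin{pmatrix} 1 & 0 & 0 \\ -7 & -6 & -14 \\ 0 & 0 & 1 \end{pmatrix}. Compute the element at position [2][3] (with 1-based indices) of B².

70

Characteristic polynomial: λ^3 + 4λ^2 - 11λ + 6 = (λ - 1)^2(λ + 6), so the eigenvalues are -6, 1, 1.
λ=1: eigenvector (1, -1, 0).
λ=-6: eigenvector (0, 1, 0).
λ=1: eigenvector (0, -2, 1).
P = [[1, 0, 0], [-1, 1, -2], [0, 0, 1]], D = diag(1, -6, 1), P⁻¹ = [[1, 0, 0], [1, 1, 2], [0, 0, 1]].
B² = P·diag(1, 36, 1)·P⁻¹ = [[1, 0, 0], [35, 36, 70], [0, 0, 1]].
The requested entry is 70.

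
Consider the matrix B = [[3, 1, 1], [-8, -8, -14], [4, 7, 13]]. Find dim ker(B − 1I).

1

B − 1I = [[2, 1, 1], [-8, -9, -14], [4, 7, 12]].
This matrix has rank 2, so its null space has dimension 3 − 2 = 1.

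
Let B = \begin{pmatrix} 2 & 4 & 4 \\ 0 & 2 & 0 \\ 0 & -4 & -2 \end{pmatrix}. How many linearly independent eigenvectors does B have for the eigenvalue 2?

2

B − 2I = [[0, 4, 4], [0, 0, 0], [0, -4, -4]].
This matrix has rank 1, so its null space has dimension 3 − 1 = 2.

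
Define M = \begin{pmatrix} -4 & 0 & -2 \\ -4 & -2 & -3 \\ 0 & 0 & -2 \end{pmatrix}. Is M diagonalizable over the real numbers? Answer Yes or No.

Characteristic polynomial: p(μ) = μ^3 + 8μ^2 + 20μ + 16 = (μ + 2)^2(μ + 4).
μ = -2 has algebraic multiplicity 2; rank(M + 2I) = 2, so geometric multiplicity = 1.
Geometric multiplicity < algebraic multiplicity, so M is not diagonalizable.

No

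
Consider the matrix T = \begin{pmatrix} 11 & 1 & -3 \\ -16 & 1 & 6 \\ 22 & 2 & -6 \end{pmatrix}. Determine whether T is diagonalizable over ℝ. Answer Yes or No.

No

Characteristic polynomial: p(λ) = λ^3 - 6λ^2 + 9λ = λ(λ - 3)^2.
λ = 3 has algebraic multiplicity 2; rank(T − 3I) = 2, so geometric multiplicity = 1.
Geometric multiplicity < algebraic multiplicity, so T is not diagonalizable.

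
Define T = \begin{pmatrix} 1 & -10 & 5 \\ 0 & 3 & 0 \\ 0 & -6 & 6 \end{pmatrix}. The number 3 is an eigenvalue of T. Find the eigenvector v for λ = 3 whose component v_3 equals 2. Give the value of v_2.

T − 3I = [[-2, -10, 5], [0, 0, 0], [0, -6, 3]].
Solving (T − 3I)v = 0 gives the eigenspace spanned by (0, 1, 2).
With v_3 = 2, v = (0, 1, 2), so v_2 = 1.

1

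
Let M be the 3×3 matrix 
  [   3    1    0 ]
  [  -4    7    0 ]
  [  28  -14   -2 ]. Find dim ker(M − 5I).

M − 5I = [[-2, 1, 0], [-4, 2, 0], [28, -14, -7]].
This matrix has rank 2, so its null space has dimension 3 − 2 = 1.

1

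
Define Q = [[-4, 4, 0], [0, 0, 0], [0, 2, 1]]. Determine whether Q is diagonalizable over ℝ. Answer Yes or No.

Yes

Characteristic polynomial: p(t) = t^3 + 3t^2 - 4t = t(t - 1)(t + 4).
All 3 eigenvalues are distinct, so Q is diagonalizable.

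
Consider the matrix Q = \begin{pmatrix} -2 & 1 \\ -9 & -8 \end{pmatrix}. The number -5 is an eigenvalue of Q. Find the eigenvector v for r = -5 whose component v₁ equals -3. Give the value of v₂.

Q + 5I = [[3, 1], [-9, -3]].
Solving (Q + 5I)v = 0 gives the eigenspace spanned by (-3, 9).
With v₁ = -3, v = (-3, 9), so v₂ = 9.

9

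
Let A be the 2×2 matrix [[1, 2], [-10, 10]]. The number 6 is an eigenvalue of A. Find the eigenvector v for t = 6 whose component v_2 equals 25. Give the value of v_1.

A − 6I = [[-5, 2], [-10, 4]].
Solving (A − 6I)v = 0 gives the eigenspace spanned by (10, 25).
With v_2 = 25, v = (10, 25), so v_1 = 10.

10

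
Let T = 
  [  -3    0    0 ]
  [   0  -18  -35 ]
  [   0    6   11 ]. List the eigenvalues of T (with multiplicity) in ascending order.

Characteristic polynomial: p(r) = r^3 + 10r^2 + 33r + 36 = (r + 3)^2(r + 4).
Roots (with multiplicity): -4, -3, -3.

-4, -3, -3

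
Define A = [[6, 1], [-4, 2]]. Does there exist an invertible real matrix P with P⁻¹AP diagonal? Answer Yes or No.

Characteristic polynomial: p(t) = t^2 - 8t + 16 = (t - 4)^2.
t = 4 has algebraic multiplicity 2; rank(A − 4I) = 1, so geometric multiplicity = 1.
Geometric multiplicity < algebraic multiplicity, so A is not diagonalizable.

No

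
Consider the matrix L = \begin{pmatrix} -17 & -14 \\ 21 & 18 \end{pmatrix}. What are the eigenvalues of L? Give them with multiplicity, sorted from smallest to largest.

-3, 4

Characteristic polynomial: p(λ) = λ^2 - λ - 12 = (λ - 4)(λ + 3).
Roots (with multiplicity): -3, 4.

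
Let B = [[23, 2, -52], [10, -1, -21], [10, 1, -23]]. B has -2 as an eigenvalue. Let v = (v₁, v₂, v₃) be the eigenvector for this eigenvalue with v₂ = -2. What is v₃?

B + 2I = [[25, 2, -52], [10, 1, -21], [10, 1, -21]].
Solving (B + 2I)v = 0 gives the eigenspace spanned by (-4, -2, -2).
With v₂ = -2, v = (-4, -2, -2), so v₃ = -2.

-2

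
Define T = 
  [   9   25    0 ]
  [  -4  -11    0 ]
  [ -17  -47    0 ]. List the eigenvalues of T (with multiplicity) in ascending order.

-1, -1, 0

Characteristic polynomial: p(μ) = μ^3 + 2μ^2 + μ = μ(μ + 1)^2.
Roots (with multiplicity): -1, -1, 0.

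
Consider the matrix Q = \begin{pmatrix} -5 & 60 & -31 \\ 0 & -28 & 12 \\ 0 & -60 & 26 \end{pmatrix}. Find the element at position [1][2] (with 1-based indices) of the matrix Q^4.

Characteristic polynomial: s^3 + 7s^2 + 2s - 40 = (s - 2)(s + 4)(s + 5), so the eigenvalues are -5, -4, 2.
s=-5: eigenvector (1, 0, 0).
s=-4: eigenvector (-2, 1, 2).
s=2: eigenvector (-5, 2, 5).
P = [[1, -2, -5], [0, 1, 2], [0, 2, 5]], D = diag(-5, -4, 2), P⁻¹ = [[1, 0, 1], [0, 5, -2], [0, -2, 1]].
Q⁴ = P·diag(625, 256, 16)·P⁻¹ = [[625, -2400, 1569], [0, 1216, -480], [0, 2400, -944]].
The requested entry is -2400.

-2400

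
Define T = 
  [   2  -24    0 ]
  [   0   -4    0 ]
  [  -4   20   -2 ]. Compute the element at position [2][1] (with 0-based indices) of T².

-24

Characteristic polynomial: μ^3 + 4μ^2 - 4μ - 16 = (μ - 2)(μ + 2)(μ + 4), so the eigenvalues are -4, -2, 2.
μ=2: eigenvector (1, 0, -1).
μ=-4: eigenvector (4, 1, -2).
μ=-2: eigenvector (0, 0, 1).
P = [[1, 4, 0], [0, 1, 0], [-1, -2, 1]], D = diag(2, -4, -2), P⁻¹ = [[1, -4, 0], [0, 1, 0], [1, -2, 1]].
T² = P·diag(4, 16, 4)·P⁻¹ = [[4, 48, 0], [0, 16, 0], [0, -24, 4]].
The requested entry is -24.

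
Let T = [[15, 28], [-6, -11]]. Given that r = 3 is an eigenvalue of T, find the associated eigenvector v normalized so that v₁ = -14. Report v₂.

T − 3I = [[12, 28], [-6, -14]].
Solving (T − 3I)v = 0 gives the eigenspace spanned by (-14, 6).
With v₁ = -14, v = (-14, 6), so v₂ = 6.

6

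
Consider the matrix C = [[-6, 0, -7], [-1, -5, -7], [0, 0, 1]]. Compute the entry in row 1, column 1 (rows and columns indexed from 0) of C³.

Characteristic polynomial: r^3 + 10r^2 + 19r - 30 = (r - 1)(r + 5)(r + 6), so the eigenvalues are -6, -5, 1.
r=-6: eigenvector (1, 1, 0).
r=-5: eigenvector (0, 1, 0).
r=1: eigenvector (-1, -1, 1).
P = [[1, 0, -1], [1, 1, -1], [0, 0, 1]], D = diag(-6, -5, 1), P⁻¹ = [[1, 0, 1], [-1, 1, 0], [0, 0, 1]].
C³ = P·diag(-216, -125, 1)·P⁻¹ = [[-216, 0, -217], [-91, -125, -217], [0, 0, 1]].
The requested entry is -125.

-125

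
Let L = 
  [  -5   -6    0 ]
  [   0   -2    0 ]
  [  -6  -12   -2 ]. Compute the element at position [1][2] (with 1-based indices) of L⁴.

1218

Characteristic polynomial: λ^3 + 9λ^2 + 24λ + 20 = (λ + 2)^2(λ + 5), so the eigenvalues are -5, -2, -2.
λ=-5: eigenvector (-1, 0, -2).
λ=-2: eigenvector (2, -1, 0).
λ=-2: eigenvector (0, 0, 1).
P = [[-1, 2, 0], [0, -1, 0], [-2, 0, 1]], D = diag(-5, -2, -2), P⁻¹ = [[-1, -2, 0], [0, -1, 0], [-2, -4, 1]].
L⁴ = P·diag(625, 16, 16)·P⁻¹ = [[625, 1218, 0], [0, 16, 0], [1218, 2436, 16]].
The requested entry is 1218.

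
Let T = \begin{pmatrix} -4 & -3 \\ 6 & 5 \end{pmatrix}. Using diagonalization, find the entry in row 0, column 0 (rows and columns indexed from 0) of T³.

Characteristic polynomial: r^2 - r - 2 = (r - 2)(r + 1), so the eigenvalues are -1, 2.
r=-1: eigenvector (-1, 1).
r=2: eigenvector (-1, 2).
P = [[-1, -1], [1, 2]], D = diag(-1, 2), P⁻¹ = [[-2, -1], [1, 1]].
T³ = P·diag(-1, 8)·P⁻¹ = [[-10, -9], [18, 17]].
The requested entry is -10.

-10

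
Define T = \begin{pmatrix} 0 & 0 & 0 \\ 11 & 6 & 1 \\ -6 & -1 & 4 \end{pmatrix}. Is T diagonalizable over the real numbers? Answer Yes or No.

Characteristic polynomial: p(λ) = λ^3 - 10λ^2 + 25λ = λ(λ - 5)^2.
λ = 5 has algebraic multiplicity 2; rank(T − 5I) = 2, so geometric multiplicity = 1.
Geometric multiplicity < algebraic multiplicity, so T is not diagonalizable.

No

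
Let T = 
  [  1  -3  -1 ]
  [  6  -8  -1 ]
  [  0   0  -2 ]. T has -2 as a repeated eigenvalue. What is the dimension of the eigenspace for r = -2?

1

T + 2I = [[3, -3, -1], [6, -6, -1], [0, 0, 0]].
This matrix has rank 2, so its null space has dimension 3 − 2 = 1.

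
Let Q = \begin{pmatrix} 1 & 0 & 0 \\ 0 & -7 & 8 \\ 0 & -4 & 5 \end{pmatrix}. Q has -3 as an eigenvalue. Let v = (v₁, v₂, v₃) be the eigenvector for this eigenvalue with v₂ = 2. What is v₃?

1

Q + 3I = [[4, 0, 0], [0, -4, 8], [0, -4, 8]].
Solving (Q + 3I)v = 0 gives the eigenspace spanned by (0, 2, 1).
With v₂ = 2, v = (0, 2, 1), so v₃ = 1.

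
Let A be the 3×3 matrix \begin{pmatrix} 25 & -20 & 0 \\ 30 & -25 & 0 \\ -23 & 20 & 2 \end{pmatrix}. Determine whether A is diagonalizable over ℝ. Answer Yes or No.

Yes

Characteristic polynomial: p(t) = t^3 - 2t^2 - 25t + 50 = (t - 5)(t - 2)(t + 5).
All 3 eigenvalues are distinct, so A is diagonalizable.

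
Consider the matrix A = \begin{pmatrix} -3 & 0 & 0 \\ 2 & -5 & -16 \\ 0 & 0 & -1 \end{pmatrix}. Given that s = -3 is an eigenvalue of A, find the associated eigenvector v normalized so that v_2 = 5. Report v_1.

5

A + 3I = [[0, 0, 0], [2, -2, -16], [0, 0, 2]].
Solving (A + 3I)v = 0 gives the eigenspace spanned by (5, 5, 0).
With v_2 = 5, v = (5, 5, 0), so v_1 = 5.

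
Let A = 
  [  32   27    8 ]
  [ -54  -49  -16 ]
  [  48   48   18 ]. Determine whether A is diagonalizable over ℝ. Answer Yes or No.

Yes

Characteristic polynomial: p(r) = r^3 - r^2 - 32r + 60 = (r - 5)(r - 2)(r + 6).
All 3 eigenvalues are distinct, so A is diagonalizable.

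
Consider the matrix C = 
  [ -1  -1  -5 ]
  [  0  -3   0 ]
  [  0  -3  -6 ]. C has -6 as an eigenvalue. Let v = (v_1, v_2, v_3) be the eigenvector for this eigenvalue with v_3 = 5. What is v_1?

C + 6I = [[5, -1, -5], [0, 3, 0], [0, -3, 0]].
Solving (C + 6I)v = 0 gives the eigenspace spanned by (5, 0, 5).
With v_3 = 5, v = (5, 0, 5), so v_1 = 5.

5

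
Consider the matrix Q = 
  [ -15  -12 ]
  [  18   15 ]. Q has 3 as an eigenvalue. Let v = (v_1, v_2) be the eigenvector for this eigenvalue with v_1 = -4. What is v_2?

Q − 3I = [[-18, -12], [18, 12]].
Solving (Q − 3I)v = 0 gives the eigenspace spanned by (-4, 6).
With v_1 = -4, v = (-4, 6), so v_2 = 6.

6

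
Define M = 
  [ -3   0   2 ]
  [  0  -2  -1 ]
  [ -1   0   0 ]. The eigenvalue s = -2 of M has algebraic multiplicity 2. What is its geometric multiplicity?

M + 2I = [[-1, 0, 2], [0, 0, -1], [-1, 0, 2]].
This matrix has rank 2, so its null space has dimension 3 − 2 = 1.

1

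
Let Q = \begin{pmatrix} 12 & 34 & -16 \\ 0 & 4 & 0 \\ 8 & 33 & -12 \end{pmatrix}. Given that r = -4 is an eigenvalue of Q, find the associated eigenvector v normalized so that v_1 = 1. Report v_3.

Q + 4I = [[16, 34, -16], [0, 8, 0], [8, 33, -8]].
Solving (Q + 4I)v = 0 gives the eigenspace spanned by (1, 0, 1).
With v_1 = 1, v = (1, 0, 1), so v_3 = 1.

1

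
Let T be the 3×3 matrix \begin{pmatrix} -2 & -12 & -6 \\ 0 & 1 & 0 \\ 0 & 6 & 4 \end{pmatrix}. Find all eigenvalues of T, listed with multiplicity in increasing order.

-2, 1, 4

Characteristic polynomial: p(s) = s^3 - 3s^2 - 6s + 8 = (s - 4)(s - 1)(s + 2).
Roots (with multiplicity): -2, 1, 4.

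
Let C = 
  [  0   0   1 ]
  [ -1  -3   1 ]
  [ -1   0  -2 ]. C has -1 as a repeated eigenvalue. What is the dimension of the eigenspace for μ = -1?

C + 1I = [[1, 0, 1], [-1, -2, 1], [-1, 0, -1]].
This matrix has rank 2, so its null space has dimension 3 − 2 = 1.

1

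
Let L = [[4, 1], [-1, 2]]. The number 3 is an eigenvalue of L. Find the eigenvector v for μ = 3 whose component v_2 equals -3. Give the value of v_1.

L − 3I = [[1, 1], [-1, -1]].
Solving (L − 3I)v = 0 gives the eigenspace spanned by (3, -3).
With v_2 = -3, v = (3, -3), so v_1 = 3.

3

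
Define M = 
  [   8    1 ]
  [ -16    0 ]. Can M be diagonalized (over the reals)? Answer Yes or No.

No

Characteristic polynomial: p(r) = r^2 - 8r + 16 = (r - 4)^2.
r = 4 has algebraic multiplicity 2; rank(M − 4I) = 1, so geometric multiplicity = 1.
Geometric multiplicity < algebraic multiplicity, so M is not diagonalizable.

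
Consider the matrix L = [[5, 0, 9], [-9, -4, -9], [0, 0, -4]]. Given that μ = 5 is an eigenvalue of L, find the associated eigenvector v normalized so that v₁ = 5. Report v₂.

-5

L − 5I = [[0, 0, 9], [-9, -9, -9], [0, 0, -9]].
Solving (L − 5I)v = 0 gives the eigenspace spanned by (5, -5, 0).
With v₁ = 5, v = (5, -5, 0), so v₂ = -5.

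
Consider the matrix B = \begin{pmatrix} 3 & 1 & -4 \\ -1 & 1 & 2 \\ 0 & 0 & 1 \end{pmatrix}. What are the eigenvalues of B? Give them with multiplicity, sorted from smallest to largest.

Characteristic polynomial: p(t) = t^3 - 5t^2 + 8t - 4 = (t - 2)^2(t - 1).
Roots (with multiplicity): 1, 2, 2.

1, 2, 2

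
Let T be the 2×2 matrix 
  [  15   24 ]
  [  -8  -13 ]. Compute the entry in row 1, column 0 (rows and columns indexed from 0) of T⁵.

Characteristic polynomial: μ^2 - 2μ - 3 = (μ - 3)(μ + 1), so the eigenvalues are -1, 3.
μ=3: eigenvector (2, -1).
μ=-1: eigenvector (3, -2).
P = [[2, 3], [-1, -2]], D = diag(3, -1), P⁻¹ = [[2, 3], [-1, -2]].
T⁵ = P·diag(243, -1)·P⁻¹ = [[975, 1464], [-488, -733]].
The requested entry is -488.

-488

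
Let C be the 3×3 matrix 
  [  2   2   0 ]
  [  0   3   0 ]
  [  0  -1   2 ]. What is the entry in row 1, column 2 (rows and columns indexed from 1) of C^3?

Characteristic polynomial: s^3 - 7s^2 + 16s - 12 = (s - 3)(s - 2)^2, so the eigenvalues are 2, 2, 3.
s=2: eigenvector (1, 0, 0).
s=3: eigenvector (2, 1, -1).
s=2: eigenvector (0, 0, 1).
P = [[1, 2, 0], [0, 1, 0], [0, -1, 1]], D = diag(2, 3, 2), P⁻¹ = [[1, -2, 0], [0, 1, 0], [0, 1, 1]].
C³ = P·diag(8, 27, 8)·P⁻¹ = [[8, 38, 0], [0, 27, 0], [0, -19, 8]].
The requested entry is 38.

38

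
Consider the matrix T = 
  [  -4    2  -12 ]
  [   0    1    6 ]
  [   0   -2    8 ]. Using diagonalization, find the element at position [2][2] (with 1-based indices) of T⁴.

Characteristic polynomial: λ^3 - 5λ^2 - 16λ + 80 = (λ - 5)(λ - 4)(λ + 4), so the eigenvalues are -4, 4, 5.
λ=-4: eigenvector (1, 0, 0).
λ=5: eigenvector (2, -3, -2).
λ=4: eigenvector (-1, 2, 1).
P = [[1, 2, -1], [0, -3, 2], [0, -2, 1]], D = diag(-4, 5, 4), P⁻¹ = [[1, 0, 1], [0, 1, -2], [0, 2, -3]].
T⁴ = P·diag(256, 625, 256)·P⁻¹ = [[256, 738, -1476], [0, -851, 2214], [0, -738, 1732]].
The requested entry is -851.

-851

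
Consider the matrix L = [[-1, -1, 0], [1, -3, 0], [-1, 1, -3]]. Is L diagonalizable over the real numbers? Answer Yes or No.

No

Characteristic polynomial: p(r) = r^3 + 7r^2 + 16r + 12 = (r + 2)^2(r + 3).
r = -2 has algebraic multiplicity 2; rank(L + 2I) = 2, so geometric multiplicity = 1.
Geometric multiplicity < algebraic multiplicity, so L is not diagonalizable.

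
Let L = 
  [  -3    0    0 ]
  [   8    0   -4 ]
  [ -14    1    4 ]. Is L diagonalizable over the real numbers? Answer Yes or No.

Characteristic polynomial: p(λ) = λ^3 - λ^2 - 8λ + 12 = (λ - 2)^2(λ + 3).
λ = 2 has algebraic multiplicity 2; rank(L − 2I) = 2, so geometric multiplicity = 1.
Geometric multiplicity < algebraic multiplicity, so L is not diagonalizable.

No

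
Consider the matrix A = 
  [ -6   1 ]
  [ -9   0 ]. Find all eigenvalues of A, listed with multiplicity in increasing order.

-3, -3

Characteristic polynomial: p(s) = s^2 + 6s + 9 = (s + 3)^2.
Roots (with multiplicity): -3, -3.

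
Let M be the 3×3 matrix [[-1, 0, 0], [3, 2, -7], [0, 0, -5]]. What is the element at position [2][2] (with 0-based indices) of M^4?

Characteristic polynomial: t^3 + 4t^2 - 7t - 10 = (t - 2)(t + 1)(t + 5), so the eigenvalues are -5, -1, 2.
t=-1: eigenvector (1, -1, 0).
t=-5: eigenvector (0, 1, 1).
t=2: eigenvector (0, -1, 0).
P = [[1, 0, 0], [-1, 1, -1], [0, 1, 0]], D = diag(-1, -5, 2), P⁻¹ = [[1, 0, 0], [0, 0, 1], [-1, -1, 1]].
M⁴ = P·diag(1, 625, 16)·P⁻¹ = [[1, 0, 0], [15, 16, 609], [0, 0, 625]].
The requested entry is 625.

625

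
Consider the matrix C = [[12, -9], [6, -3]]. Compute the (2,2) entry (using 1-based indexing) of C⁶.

-91125

Characteristic polynomial: μ^2 - 9μ + 18 = (μ - 6)(μ - 3), so the eigenvalues are 3, 6.
μ=6: eigenvector (-3, -2).
μ=3: eigenvector (1, 1).
P = [[-3, 1], [-2, 1]], D = diag(6, 3), P⁻¹ = [[-1, 1], [-2, 3]].
C⁶ = P·diag(46656, 729)·P⁻¹ = [[138510, -137781], [91854, -91125]].
The requested entry is -91125.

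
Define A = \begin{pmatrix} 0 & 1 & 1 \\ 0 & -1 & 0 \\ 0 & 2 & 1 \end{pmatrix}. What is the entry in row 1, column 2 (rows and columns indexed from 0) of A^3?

Characteristic polynomial: t^3 - t = t(t - 1)(t + 1), so the eigenvalues are -1, 0, 1.
t=0: eigenvector (1, 0, 0).
t=-1: eigenvector (0, 1, -1).
t=1: eigenvector (1, 0, 1).
P = [[1, 0, 1], [0, 1, 0], [0, -1, 1]], D = diag(0, -1, 1), P⁻¹ = [[1, -1, -1], [0, 1, 0], [0, 1, 1]].
A³ = P·diag(0, -1, 1)·P⁻¹ = [[0, 1, 1], [0, -1, 0], [0, 2, 1]].
The requested entry is 0.

0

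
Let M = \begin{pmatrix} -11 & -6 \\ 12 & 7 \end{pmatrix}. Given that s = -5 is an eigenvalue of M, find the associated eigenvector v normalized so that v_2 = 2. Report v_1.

-2

M + 5I = [[-6, -6], [12, 12]].
Solving (M + 5I)v = 0 gives the eigenspace spanned by (-2, 2).
With v_2 = 2, v = (-2, 2), so v_1 = -2.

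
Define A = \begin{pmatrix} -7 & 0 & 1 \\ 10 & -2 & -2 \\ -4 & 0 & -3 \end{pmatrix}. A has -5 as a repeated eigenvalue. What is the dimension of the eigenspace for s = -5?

1

A + 5I = [[-2, 0, 1], [10, 3, -2], [-4, 0, 2]].
This matrix has rank 2, so its null space has dimension 3 − 2 = 1.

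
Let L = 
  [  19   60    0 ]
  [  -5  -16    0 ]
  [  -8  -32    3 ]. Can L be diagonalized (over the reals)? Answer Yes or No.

Characteristic polynomial: p(r) = r^3 - 6r^2 + 5r + 12 = (r - 4)(r - 3)(r + 1).
All 3 eigenvalues are distinct, so L is diagonalizable.

Yes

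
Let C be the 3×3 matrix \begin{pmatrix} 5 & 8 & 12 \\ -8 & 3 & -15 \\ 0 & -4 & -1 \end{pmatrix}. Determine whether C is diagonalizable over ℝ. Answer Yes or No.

No

Characteristic polynomial: p(r) = r^3 - 7r^2 + 11r - 5 = (r - 5)(r - 1)^2.
r = 1 has algebraic multiplicity 2; rank(C − 1I) = 2, so geometric multiplicity = 1.
Geometric multiplicity < algebraic multiplicity, so C is not diagonalizable.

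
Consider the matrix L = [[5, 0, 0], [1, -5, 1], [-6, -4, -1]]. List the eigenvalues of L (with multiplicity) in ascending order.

-3, -3, 5

Characteristic polynomial: p(s) = s^3 + s^2 - 21s - 45 = (s - 5)(s + 3)^2.
Roots (with multiplicity): -3, -3, 5.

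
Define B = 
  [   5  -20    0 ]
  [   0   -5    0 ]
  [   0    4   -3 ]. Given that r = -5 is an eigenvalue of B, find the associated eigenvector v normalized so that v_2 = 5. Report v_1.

10

B + 5I = [[10, -20, 0], [0, 0, 0], [0, 4, 2]].
Solving (B + 5I)v = 0 gives the eigenspace spanned by (10, 5, -10).
With v_2 = 5, v = (10, 5, -10), so v_1 = 10.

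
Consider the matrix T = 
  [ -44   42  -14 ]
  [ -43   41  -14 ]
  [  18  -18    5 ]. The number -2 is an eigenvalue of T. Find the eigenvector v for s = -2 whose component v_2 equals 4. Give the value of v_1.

T + 2I = [[-42, 42, -14], [-43, 43, -14], [18, -18, 7]].
Solving (T + 2I)v = 0 gives the eigenspace spanned by (4, 4, 0).
With v_2 = 4, v = (4, 4, 0), so v_1 = 4.

4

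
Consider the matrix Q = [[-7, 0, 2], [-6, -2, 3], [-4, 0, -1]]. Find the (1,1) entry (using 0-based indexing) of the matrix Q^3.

Characteristic polynomial: r^3 + 10r^2 + 31r + 30 = (r + 2)(r + 3)(r + 5), so the eigenvalues are -5, -3, -2.
r=-2: eigenvector (0, 1, 0).
r=-5: eigenvector (1, 1, 1).
r=-3: eigenvector (1, 0, 2).
P = [[0, 1, 1], [1, 1, 0], [0, 1, 2]], D = diag(-2, -5, -3), P⁻¹ = [[-2, 1, 1], [2, 0, -1], [-1, 0, 1]].
Q³ = P·diag(-8, -125, -27)·P⁻¹ = [[-223, 0, 98], [-234, -8, 117], [-196, 0, 71]].
The requested entry is -8.

-8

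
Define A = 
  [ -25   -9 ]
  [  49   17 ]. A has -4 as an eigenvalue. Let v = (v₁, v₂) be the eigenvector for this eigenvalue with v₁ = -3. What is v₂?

A + 4I = [[-21, -9], [49, 21]].
Solving (A + 4I)v = 0 gives the eigenspace spanned by (-3, 7).
With v₁ = -3, v = (-3, 7), so v₂ = 7.

7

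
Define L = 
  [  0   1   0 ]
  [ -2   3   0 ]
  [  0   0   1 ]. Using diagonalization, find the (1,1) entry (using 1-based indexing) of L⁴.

Characteristic polynomial: μ^3 - 4μ^2 + 5μ - 2 = (μ - 2)(μ - 1)^2, so the eigenvalues are 1, 1, 2.
μ=2: eigenvector (1, 2, 0).
μ=1: eigenvector (-1, -1, 1).
μ=1: eigenvector (-1, -1, 2).
P = [[1, -1, -1], [2, -1, -1], [0, 1, 2]], D = diag(2, 1, 1), P⁻¹ = [[-1, 1, 0], [-4, 2, -1], [2, -1, 1]].
L⁴ = P·diag(16, 1, 1)·P⁻¹ = [[-14, 15, 0], [-30, 31, 0], [0, 0, 1]].
The requested entry is -14.

-14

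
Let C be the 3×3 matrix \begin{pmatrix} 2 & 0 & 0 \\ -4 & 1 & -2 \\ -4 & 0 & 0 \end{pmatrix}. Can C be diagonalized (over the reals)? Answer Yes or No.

Yes

Characteristic polynomial: p(s) = s^3 - 3s^2 + 2s = s(s - 2)(s - 1).
All 3 eigenvalues are distinct, so C is diagonalizable.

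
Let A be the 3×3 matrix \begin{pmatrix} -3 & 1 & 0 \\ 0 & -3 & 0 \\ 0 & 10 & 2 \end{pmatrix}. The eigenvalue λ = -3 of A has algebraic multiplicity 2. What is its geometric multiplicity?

1

A + 3I = [[0, 1, 0], [0, 0, 0], [0, 10, 5]].
This matrix has rank 2, so its null space has dimension 3 − 2 = 1.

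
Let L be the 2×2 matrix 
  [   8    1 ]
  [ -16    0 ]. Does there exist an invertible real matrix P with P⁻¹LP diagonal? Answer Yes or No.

No

Characteristic polynomial: p(r) = r^2 - 8r + 16 = (r - 4)^2.
r = 4 has algebraic multiplicity 2; rank(L − 4I) = 1, so geometric multiplicity = 1.
Geometric multiplicity < algebraic multiplicity, so L is not diagonalizable.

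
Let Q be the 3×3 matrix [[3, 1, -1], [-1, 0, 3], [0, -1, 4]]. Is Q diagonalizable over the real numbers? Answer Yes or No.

Characteristic polynomial: p(μ) = μ^3 - 7μ^2 + 16μ - 12 = (μ - 3)(μ - 2)^2.
μ = 2 has algebraic multiplicity 2; rank(Q − 2I) = 2, so geometric multiplicity = 1.
Geometric multiplicity < algebraic multiplicity, so Q is not diagonalizable.

No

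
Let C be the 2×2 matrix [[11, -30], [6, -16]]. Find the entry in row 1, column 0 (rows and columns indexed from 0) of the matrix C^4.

Characteristic polynomial: r^2 + 5r + 4 = (r + 1)(r + 4), so the eigenvalues are -4, -1.
r=-1: eigenvector (5, 2).
r=-4: eigenvector (2, 1).
P = [[5, 2], [2, 1]], D = diag(-1, -4), P⁻¹ = [[1, -2], [-2, 5]].
C⁴ = P·diag(1, 256)·P⁻¹ = [[-1019, 2550], [-510, 1276]].
The requested entry is -510.

-510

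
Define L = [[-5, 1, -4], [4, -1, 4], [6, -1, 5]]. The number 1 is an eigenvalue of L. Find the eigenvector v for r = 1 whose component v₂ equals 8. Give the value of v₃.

L − 1I = [[-6, 1, -4], [4, -2, 4], [6, -1, 4]].
Solving (L − 1I)v = 0 gives the eigenspace spanned by (-4, 8, 8).
With v₂ = 8, v = (-4, 8, 8), so v₃ = 8.

8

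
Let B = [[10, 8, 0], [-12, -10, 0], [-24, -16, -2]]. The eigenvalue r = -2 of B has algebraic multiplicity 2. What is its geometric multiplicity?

2

B + 2I = [[12, 8, 0], [-12, -8, 0], [-24, -16, 0]].
This matrix has rank 1, so its null space has dimension 3 − 1 = 2.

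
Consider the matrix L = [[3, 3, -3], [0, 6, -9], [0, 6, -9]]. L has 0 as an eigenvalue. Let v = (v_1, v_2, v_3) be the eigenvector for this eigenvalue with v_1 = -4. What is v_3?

L = [[3, 3, -3], [0, 6, -9], [0, 6, -9]].
Solving (L)v = 0 gives the eigenspace spanned by (-4, 12, 8).
With v_1 = -4, v = (-4, 12, 8), so v_3 = 8.

8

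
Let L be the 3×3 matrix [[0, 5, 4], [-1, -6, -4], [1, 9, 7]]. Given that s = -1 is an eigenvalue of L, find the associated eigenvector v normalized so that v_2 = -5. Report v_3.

5

L + 1I = [[1, 5, 4], [-1, -5, -4], [1, 9, 8]].
Solving (L + 1I)v = 0 gives the eigenspace spanned by (5, -5, 5).
With v_2 = -5, v = (5, -5, 5), so v_3 = 5.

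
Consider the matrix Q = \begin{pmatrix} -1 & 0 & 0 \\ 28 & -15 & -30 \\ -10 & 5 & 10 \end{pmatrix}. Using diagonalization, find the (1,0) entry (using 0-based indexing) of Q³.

748

Characteristic polynomial: λ^3 + 6λ^2 + 5λ = λ(λ + 1)(λ + 5), so the eigenvalues are -5, -1, 0.
λ=-1: eigenvector (1, 2, 0).
λ=-5: eigenvector (0, 3, -1).
λ=0: eigenvector (0, -2, 1).
P = [[1, 0, 0], [2, 3, -2], [0, -1, 1]], D = diag(-1, -5, 0), P⁻¹ = [[1, 0, 0], [-2, 1, 2], [-2, 1, 3]].
Q³ = P·diag(-1, -125, 0)·P⁻¹ = [[-1, 0, 0], [748, -375, -750], [-250, 125, 250]].
The requested entry is 748.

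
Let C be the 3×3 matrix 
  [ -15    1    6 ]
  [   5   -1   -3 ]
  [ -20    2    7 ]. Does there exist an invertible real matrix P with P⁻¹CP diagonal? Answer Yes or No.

No

Characteristic polynomial: p(t) = t^3 + 9t^2 + 24t + 20 = (t + 2)^2(t + 5).
t = -2 has algebraic multiplicity 2; rank(C + 2I) = 2, so geometric multiplicity = 1.
Geometric multiplicity < algebraic multiplicity, so C is not diagonalizable.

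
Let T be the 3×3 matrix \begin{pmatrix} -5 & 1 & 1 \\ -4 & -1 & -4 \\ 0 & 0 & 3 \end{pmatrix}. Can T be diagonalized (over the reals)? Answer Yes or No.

No

Characteristic polynomial: p(s) = s^3 + 3s^2 - 9s - 27 = (s - 3)(s + 3)^2.
s = -3 has algebraic multiplicity 2; rank(T + 3I) = 2, so geometric multiplicity = 1.
Geometric multiplicity < algebraic multiplicity, so T is not diagonalizable.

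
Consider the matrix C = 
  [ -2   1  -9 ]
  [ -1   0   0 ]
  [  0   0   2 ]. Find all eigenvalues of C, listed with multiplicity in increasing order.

-1, -1, 2

Characteristic polynomial: p(s) = s^3 - 3s - 2 = (s - 2)(s + 1)^2.
Roots (with multiplicity): -1, -1, 2.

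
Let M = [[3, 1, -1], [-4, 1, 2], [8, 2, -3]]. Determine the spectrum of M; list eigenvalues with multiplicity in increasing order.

Characteristic polynomial: p(s) = s^3 - s^2 - s + 1 = (s - 1)^2(s + 1).
Roots (with multiplicity): -1, 1, 1.

-1, 1, 1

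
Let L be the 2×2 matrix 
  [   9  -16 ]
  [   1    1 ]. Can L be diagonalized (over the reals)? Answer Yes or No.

No

Characteristic polynomial: p(λ) = λ^2 - 10λ + 25 = (λ - 5)^2.
λ = 5 has algebraic multiplicity 2; rank(L − 5I) = 1, so geometric multiplicity = 1.
Geometric multiplicity < algebraic multiplicity, so L is not diagonalizable.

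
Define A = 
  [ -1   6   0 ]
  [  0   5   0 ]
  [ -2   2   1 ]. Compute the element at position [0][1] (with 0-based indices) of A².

Characteristic polynomial: λ^3 - 5λ^2 - λ + 5 = (λ - 5)(λ - 1)(λ + 1), so the eigenvalues are -1, 1, 5.
λ=-1: eigenvector (1, 0, 1).
λ=5: eigenvector (1, 1, 0).
λ=1: eigenvector (0, 0, 1).
P = [[1, 1, 0], [0, 1, 0], [1, 0, 1]], D = diag(-1, 5, 1), P⁻¹ = [[1, -1, 0], [0, 1, 0], [-1, 1, 1]].
A² = P·diag(1, 25, 1)·P⁻¹ = [[1, 24, 0], [0, 25, 0], [0, 0, 1]].
The requested entry is 24.

24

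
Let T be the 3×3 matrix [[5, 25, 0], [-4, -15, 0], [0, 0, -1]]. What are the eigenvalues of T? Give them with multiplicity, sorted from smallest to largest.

-5, -5, -1

Characteristic polynomial: p(μ) = μ^3 + 11μ^2 + 35μ + 25 = (μ + 1)(μ + 5)^2.
Roots (with multiplicity): -5, -5, -1.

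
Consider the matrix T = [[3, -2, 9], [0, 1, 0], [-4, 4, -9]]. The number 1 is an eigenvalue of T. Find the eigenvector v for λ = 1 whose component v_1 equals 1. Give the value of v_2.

1

T − 1I = [[2, -2, 9], [0, 0, 0], [-4, 4, -10]].
Solving (T − 1I)v = 0 gives the eigenspace spanned by (1, 1, 0).
With v_1 = 1, v = (1, 1, 0), so v_2 = 1.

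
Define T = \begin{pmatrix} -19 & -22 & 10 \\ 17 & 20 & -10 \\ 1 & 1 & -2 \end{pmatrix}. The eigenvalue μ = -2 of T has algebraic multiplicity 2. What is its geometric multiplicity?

1

T + 2I = [[-17, -22, 10], [17, 22, -10], [1, 1, 0]].
This matrix has rank 2, so its null space has dimension 3 − 2 = 1.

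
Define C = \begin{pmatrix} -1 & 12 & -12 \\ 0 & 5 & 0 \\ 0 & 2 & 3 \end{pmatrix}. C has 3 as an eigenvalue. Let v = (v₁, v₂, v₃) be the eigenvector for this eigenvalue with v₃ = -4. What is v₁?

12

C − 3I = [[-4, 12, -12], [0, 2, 0], [0, 2, 0]].
Solving (C − 3I)v = 0 gives the eigenspace spanned by (12, 0, -4).
With v₃ = -4, v = (12, 0, -4), so v₁ = 12.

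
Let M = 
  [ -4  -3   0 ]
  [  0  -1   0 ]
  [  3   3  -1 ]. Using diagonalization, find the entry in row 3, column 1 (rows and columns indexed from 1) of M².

Characteristic polynomial: r^3 + 6r^2 + 9r + 4 = (r + 1)^2(r + 4), so the eigenvalues are -4, -1, -1.
r=-1: eigenvector (0, 0, 1).
r=-1: eigenvector (-1, 1, 2).
r=-4: eigenvector (1, 0, -1).
P = [[0, -1, 1], [0, 1, 0], [1, 2, -1]], D = diag(-1, -1, -4), P⁻¹ = [[1, -1, 1], [0, 1, 0], [1, 1, 0]].
M² = P·diag(1, 1, 16)·P⁻¹ = [[16, 15, 0], [0, 1, 0], [-15, -15, 1]].
The requested entry is -15.

-15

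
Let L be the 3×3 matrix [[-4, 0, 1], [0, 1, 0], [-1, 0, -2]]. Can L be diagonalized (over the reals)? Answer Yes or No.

Characteristic polynomial: p(λ) = λ^3 + 5λ^2 + 3λ - 9 = (λ - 1)(λ + 3)^2.
λ = -3 has algebraic multiplicity 2; rank(L + 3I) = 2, so geometric multiplicity = 1.
Geometric multiplicity < algebraic multiplicity, so L is not diagonalizable.

No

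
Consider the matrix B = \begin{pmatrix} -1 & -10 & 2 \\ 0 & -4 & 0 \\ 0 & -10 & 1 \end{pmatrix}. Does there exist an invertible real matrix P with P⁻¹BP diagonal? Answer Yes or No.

Yes

Characteristic polynomial: p(λ) = λ^3 + 4λ^2 - λ - 4 = (λ - 1)(λ + 1)(λ + 4).
All 3 eigenvalues are distinct, so B is diagonalizable.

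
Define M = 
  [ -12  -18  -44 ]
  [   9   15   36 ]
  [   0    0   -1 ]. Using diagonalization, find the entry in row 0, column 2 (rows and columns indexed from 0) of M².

Characteristic polynomial: t^3 - 2t^2 - 21t - 18 = (t - 6)(t + 1)(t + 3), so the eigenvalues are -3, -1, 6.
t=6: eigenvector (-1, 1, 0).
t=-3: eigenvector (-2, 1, 0).
t=-1: eigenvector (-4, 0, 1).
P = [[-1, -2, -4], [1, 1, 0], [0, 0, 1]], D = diag(6, -3, -1), P⁻¹ = [[1, 2, 4], [-1, -1, -4], [0, 0, 1]].
M² = P·diag(36, 9, 1)·P⁻¹ = [[-18, -54, -76], [27, 63, 108], [0, 0, 1]].
The requested entry is -76.

-76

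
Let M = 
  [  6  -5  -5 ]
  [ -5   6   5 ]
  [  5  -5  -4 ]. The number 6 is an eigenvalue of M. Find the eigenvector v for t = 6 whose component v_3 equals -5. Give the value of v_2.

5

M − 6I = [[0, -5, -5], [-5, 0, 5], [5, -5, -10]].
Solving (M − 6I)v = 0 gives the eigenspace spanned by (-5, 5, -5).
With v_3 = -5, v = (-5, 5, -5), so v_2 = 5.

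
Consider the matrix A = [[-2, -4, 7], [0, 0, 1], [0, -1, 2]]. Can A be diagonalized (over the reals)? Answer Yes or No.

No

Characteristic polynomial: p(t) = t^3 - 3t + 2 = (t - 1)^2(t + 2).
t = 1 has algebraic multiplicity 2; rank(A − 1I) = 2, so geometric multiplicity = 1.
Geometric multiplicity < algebraic multiplicity, so A is not diagonalizable.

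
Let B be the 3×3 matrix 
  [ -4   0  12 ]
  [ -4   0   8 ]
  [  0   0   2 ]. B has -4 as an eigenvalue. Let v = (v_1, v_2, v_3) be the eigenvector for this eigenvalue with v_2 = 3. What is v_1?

B + 4I = [[0, 0, 12], [-4, 4, 8], [0, 0, 6]].
Solving (B + 4I)v = 0 gives the eigenspace spanned by (3, 3, 0).
With v_2 = 3, v = (3, 3, 0), so v_1 = 3.

3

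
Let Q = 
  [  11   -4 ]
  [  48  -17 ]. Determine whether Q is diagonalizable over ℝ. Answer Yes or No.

Characteristic polynomial: p(s) = s^2 + 6s + 5 = (s + 1)(s + 5).
All 2 eigenvalues are distinct, so Q is diagonalizable.

Yes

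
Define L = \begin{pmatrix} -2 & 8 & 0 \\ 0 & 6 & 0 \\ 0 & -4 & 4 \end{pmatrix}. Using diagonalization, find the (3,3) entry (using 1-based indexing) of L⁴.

Characteristic polynomial: s^3 - 8s^2 + 4s + 48 = (s - 6)(s - 4)(s + 2), so the eigenvalues are -2, 4, 6.
s=-2: eigenvector (1, 0, 0).
s=6: eigenvector (1, 1, -2).
s=4: eigenvector (0, 0, 1).
P = [[1, 1, 0], [0, 1, 0], [0, -2, 1]], D = diag(-2, 6, 4), P⁻¹ = [[1, -1, 0], [0, 1, 0], [0, 2, 1]].
L⁴ = P·diag(16, 1296, 256)·P⁻¹ = [[16, 1280, 0], [0, 1296, 0], [0, -2080, 256]].
The requested entry is 256.

256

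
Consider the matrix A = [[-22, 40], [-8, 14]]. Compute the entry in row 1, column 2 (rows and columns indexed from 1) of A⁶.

Characteristic polynomial: t^2 + 8t + 12 = (t + 2)(t + 6), so the eigenvalues are -6, -2.
t=-6: eigenvector (5, 2).
t=-2: eigenvector (2, 1).
P = [[5, 2], [2, 1]], D = diag(-6, -2), P⁻¹ = [[1, -2], [-2, 5]].
A⁶ = P·diag(46656, 64)·P⁻¹ = [[233024, -465920], [93184, -186304]].
The requested entry is -465920.

-465920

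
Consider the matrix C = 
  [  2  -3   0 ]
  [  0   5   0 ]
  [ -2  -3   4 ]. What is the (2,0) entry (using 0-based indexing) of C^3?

-56

Characteristic polynomial: t^3 - 11t^2 + 38t - 40 = (t - 5)(t - 4)(t - 2), so the eigenvalues are 2, 4, 5.
t=4: eigenvector (0, 0, 1).
t=5: eigenvector (-1, 1, -1).
t=2: eigenvector (1, 0, 1).
P = [[0, -1, 1], [0, 1, 0], [1, -1, 1]], D = diag(4, 5, 2), P⁻¹ = [[-1, 0, 1], [0, 1, 0], [1, 1, 0]].
C³ = P·diag(64, 125, 8)·P⁻¹ = [[8, -117, 0], [0, 125, 0], [-56, -117, 64]].
The requested entry is -56.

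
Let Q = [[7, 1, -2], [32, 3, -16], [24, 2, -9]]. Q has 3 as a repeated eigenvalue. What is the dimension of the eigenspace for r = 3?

Q − 3I = [[4, 1, -2], [32, 0, -16], [24, 2, -12]].
This matrix has rank 2, so its null space has dimension 3 − 2 = 1.

1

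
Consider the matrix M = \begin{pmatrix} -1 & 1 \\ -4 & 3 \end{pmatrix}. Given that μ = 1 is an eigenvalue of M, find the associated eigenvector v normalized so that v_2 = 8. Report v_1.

M − 1I = [[-2, 1], [-4, 2]].
Solving (M − 1I)v = 0 gives the eigenspace spanned by (4, 8).
With v_2 = 8, v = (4, 8), so v_1 = 4.

4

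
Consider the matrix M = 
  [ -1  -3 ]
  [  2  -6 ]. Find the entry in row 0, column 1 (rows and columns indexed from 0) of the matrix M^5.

Characteristic polynomial: t^2 + 7t + 12 = (t + 3)(t + 4), so the eigenvalues are -4, -3.
t=-4: eigenvector (1, 1).
t=-3: eigenvector (-3, -2).
P = [[1, -3], [1, -2]], D = diag(-4, -3), P⁻¹ = [[-2, 3], [-1, 1]].
M⁵ = P·diag(-1024, -243)·P⁻¹ = [[1319, -2343], [1562, -2586]].
The requested entry is -2343.

-2343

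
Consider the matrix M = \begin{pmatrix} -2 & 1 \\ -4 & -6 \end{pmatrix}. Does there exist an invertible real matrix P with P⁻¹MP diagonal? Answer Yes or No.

No

Characteristic polynomial: p(r) = r^2 + 8r + 16 = (r + 4)^2.
r = -4 has algebraic multiplicity 2; rank(M + 4I) = 1, so geometric multiplicity = 1.
Geometric multiplicity < algebraic multiplicity, so M is not diagonalizable.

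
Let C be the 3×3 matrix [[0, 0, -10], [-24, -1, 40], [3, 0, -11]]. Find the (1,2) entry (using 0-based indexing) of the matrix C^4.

-6240

Characteristic polynomial: μ^3 + 12μ^2 + 41μ + 30 = (μ + 1)(μ + 5)(μ + 6), so the eigenvalues are -6, -5, -1.
μ=-1: eigenvector (0, 1, 0).
μ=-6: eigenvector (-5, 0, -3).
μ=-5: eigenvector (2, 2, 1).
P = [[0, -5, 2], [1, 0, 2], [0, -3, 1]], D = diag(-1, -6, -5), P⁻¹ = [[-6, 1, 10], [1, 0, -2], [3, 0, -5]].
C⁴ = P·diag(1, 1296, 625)·P⁻¹ = [[-2730, 0, 6710], [3744, 1, -6240], [-2013, 0, 4651]].
The requested entry is -6240.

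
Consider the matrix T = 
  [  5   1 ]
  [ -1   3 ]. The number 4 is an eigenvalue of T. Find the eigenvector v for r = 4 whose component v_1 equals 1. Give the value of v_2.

T − 4I = [[1, 1], [-1, -1]].
Solving (T − 4I)v = 0 gives the eigenspace spanned by (1, -1).
With v_1 = 1, v = (1, -1), so v_2 = -1.

-1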